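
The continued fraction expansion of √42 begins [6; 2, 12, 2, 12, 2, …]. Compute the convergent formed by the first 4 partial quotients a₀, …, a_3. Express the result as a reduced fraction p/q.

337/52

Compute successive convergents:
a_0 = 6: 6/1
a_1 = 2: 13/2
a_2 = 12: 162/25
a_3 = 2: 337/52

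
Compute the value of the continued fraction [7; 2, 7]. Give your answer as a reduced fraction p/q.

Start with 7.
2 + 1/(7/1) = 2 + 1/7 = 15/7
7 + 1/(15/7) = 7 + 7/15 = 112/15

112/15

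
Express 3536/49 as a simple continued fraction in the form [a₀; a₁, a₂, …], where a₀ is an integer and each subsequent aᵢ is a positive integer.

⌊3536/49⌋ = 72, remainder 8
⌊49/8⌋ = 6, remainder 1
⌊8/1⌋ = 8, remainder 0

[72; 6, 8]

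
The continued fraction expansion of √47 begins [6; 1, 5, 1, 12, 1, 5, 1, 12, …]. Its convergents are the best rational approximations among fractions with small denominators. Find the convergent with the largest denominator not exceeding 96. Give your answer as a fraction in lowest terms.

a_0 = 6: 6/1  (≤ bound)
a_1 = 1: 7/1  (≤ bound)
a_2 = 5: 41/6  (≤ bound)
a_3 = 1: 48/7  (≤ bound)
a_4 = 12: 617/90  (≤ bound)
a_5 = 1: 665/97  (> 96, stop)

617/90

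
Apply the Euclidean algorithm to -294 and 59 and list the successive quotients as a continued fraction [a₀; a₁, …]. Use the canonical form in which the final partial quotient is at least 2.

[-5; 59]

Run the Euclidean algorithm, recording each quotient:
⌊-294/59⌋ = -5, remainder 1
⌊59/1⌋ = 59, remainder 0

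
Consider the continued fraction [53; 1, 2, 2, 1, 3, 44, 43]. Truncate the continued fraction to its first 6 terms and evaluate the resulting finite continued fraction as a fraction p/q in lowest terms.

Work from the innermost term outward:
Start with 3.
1 + 1/(3/1) = 1 + 1/3 = 4/3
2 + 1/(4/3) = 2 + 3/4 = 11/4
2 + 1/(11/4) = 2 + 4/11 = 26/11
1 + 1/(26/11) = 1 + 11/26 = 37/26
53 + 1/(37/26) = 53 + 26/37 = 1987/37

1987/37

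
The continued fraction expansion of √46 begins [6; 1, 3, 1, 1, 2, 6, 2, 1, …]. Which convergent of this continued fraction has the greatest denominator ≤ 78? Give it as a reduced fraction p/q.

156/23

a_0 = 6: 6/1  (≤ bound)
a_1 = 1: 7/1  (≤ bound)
a_2 = 3: 27/4  (≤ bound)
a_3 = 1: 34/5  (≤ bound)
a_4 = 1: 61/9  (≤ bound)
a_5 = 2: 156/23  (≤ bound)
a_6 = 6: 997/147  (> 78, stop)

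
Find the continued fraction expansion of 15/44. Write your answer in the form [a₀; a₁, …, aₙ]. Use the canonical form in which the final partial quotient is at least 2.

[0; 2, 1, 14]

⌊15/44⌋ = 0, remainder 15
⌊44/15⌋ = 2, remainder 14
⌊15/14⌋ = 1, remainder 1
⌊14/1⌋ = 14, remainder 0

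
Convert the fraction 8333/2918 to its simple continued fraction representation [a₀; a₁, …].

8333 ÷ 2918 → quotient 2, remainder 2497
2918 ÷ 2497 → quotient 1, remainder 421
2497 ÷ 421 → quotient 5, remainder 392
421 ÷ 392 → quotient 1, remainder 29
392 ÷ 29 → quotient 13, remainder 15
29 ÷ 15 → quotient 1, remainder 14
15 ÷ 14 → quotient 1, remainder 1
14 ÷ 1 → quotient 14, remainder 0

[2; 1, 5, 1, 13, 1, 1, 14]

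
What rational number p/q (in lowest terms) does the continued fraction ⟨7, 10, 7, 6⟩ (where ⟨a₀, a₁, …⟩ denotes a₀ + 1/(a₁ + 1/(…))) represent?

3095/436

Start with 6.
7 + 1/(6/1) = 7 + 1/6 = 43/6
10 + 1/(43/6) = 10 + 6/43 = 436/43
7 + 1/(436/43) = 7 + 43/436 = 3095/436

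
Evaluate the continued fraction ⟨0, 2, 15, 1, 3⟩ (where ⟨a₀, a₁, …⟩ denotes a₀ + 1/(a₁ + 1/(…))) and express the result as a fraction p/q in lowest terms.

63/130

a_0 = 0: 0/1
a_1 = 2: 1/2
a_2 = 15: 15/31
a_3 = 1: 16/33
a_4 = 3: 63/130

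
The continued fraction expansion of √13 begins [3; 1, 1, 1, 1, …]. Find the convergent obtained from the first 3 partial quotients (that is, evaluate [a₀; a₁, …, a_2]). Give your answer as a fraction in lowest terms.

7/2

Start with 1.
1 + 1/(1/1) = 1 + 1/1 = 2/1
3 + 1/(2/1) = 3 + 1/2 = 7/2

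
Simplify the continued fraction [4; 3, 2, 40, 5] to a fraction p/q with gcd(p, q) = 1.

Work from the innermost term outward:
Start with 5.
40 + 1/(5/1) = 40 + 1/5 = 201/5
2 + 1/(201/5) = 2 + 5/201 = 407/201
3 + 1/(407/201) = 3 + 201/407 = 1422/407
4 + 1/(1422/407) = 4 + 407/1422 = 6095/1422

6095/1422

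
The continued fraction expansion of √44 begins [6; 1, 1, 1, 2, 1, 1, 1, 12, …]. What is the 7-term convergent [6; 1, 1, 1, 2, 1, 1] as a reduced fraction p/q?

Use the convergent recurrence hₖ = aₖ·hₖ₋₁ + hₖ₋₂ (and likewise for the denominators kₖ):
a_0 = 6: 6/1
a_1 = 1: 7/1
a_2 = 1: 13/2
a_3 = 1: 20/3
a_4 = 2: 53/8
a_5 = 1: 73/11
a_6 = 1: 126/19

126/19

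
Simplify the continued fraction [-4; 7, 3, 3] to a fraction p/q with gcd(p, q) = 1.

Use the convergent recurrence hₖ = aₖ·hₖ₋₁ + hₖ₋₂ (and likewise for the denominators kₖ):
a_0 = -4: -4/1
a_1 = 7: -27/7
a_2 = 3: -85/22
a_3 = 3: -282/73

-282/73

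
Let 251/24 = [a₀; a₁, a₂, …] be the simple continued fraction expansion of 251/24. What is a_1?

251 ÷ 24 → quotient 10, remainder 11
24 ÷ 11 → quotient 2, remainder 2

2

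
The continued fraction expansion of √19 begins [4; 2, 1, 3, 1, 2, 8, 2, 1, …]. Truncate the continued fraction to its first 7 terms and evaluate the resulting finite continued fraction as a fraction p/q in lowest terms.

Build up convergents one term at a time:
a_0 = 4: 4/1
a_1 = 2: 9/2
a_2 = 1: 13/3
a_3 = 3: 48/11
a_4 = 1: 61/14
a_5 = 2: 170/39
a_6 = 8: 1421/326

1421/326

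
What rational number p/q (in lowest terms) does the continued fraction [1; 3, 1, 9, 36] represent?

1769/1408

Work from the innermost term outward:
Start with 36.
9 + 1/(36/1) = 9 + 1/36 = 325/36
1 + 1/(325/36) = 1 + 36/325 = 361/325
3 + 1/(361/325) = 3 + 325/361 = 1408/361
1 + 1/(1408/361) = 1 + 361/1408 = 1769/1408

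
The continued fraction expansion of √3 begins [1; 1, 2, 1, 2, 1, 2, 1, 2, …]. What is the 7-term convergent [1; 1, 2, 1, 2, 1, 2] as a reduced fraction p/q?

Start with 2.
1 + 1/(2/1) = 1 + 1/2 = 3/2
2 + 1/(3/2) = 2 + 2/3 = 8/3
1 + 1/(8/3) = 1 + 3/8 = 11/8
2 + 1/(11/8) = 2 + 8/11 = 30/11
1 + 1/(30/11) = 1 + 11/30 = 41/30
1 + 1/(41/30) = 1 + 30/41 = 71/41

71/41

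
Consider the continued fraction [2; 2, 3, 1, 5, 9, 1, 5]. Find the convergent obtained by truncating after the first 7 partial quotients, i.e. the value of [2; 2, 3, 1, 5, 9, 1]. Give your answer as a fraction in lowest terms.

Start with 1.
9 + 1/(1/1) = 9 + 1/1 = 10/1
5 + 1/(10/1) = 5 + 1/10 = 51/10
1 + 1/(51/10) = 1 + 10/51 = 61/51
3 + 1/(61/51) = 3 + 51/61 = 234/61
2 + 1/(234/61) = 2 + 61/234 = 529/234
2 + 1/(529/234) = 2 + 234/529 = 1292/529

1292/529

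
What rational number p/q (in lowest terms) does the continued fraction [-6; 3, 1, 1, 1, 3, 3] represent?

Compute successive convergents:
a_0 = -6: -6/1
a_1 = 3: -17/3
a_2 = 1: -23/4
a_3 = 1: -40/7
a_4 = 1: -63/11
a_5 = 3: -229/40
a_6 = 3: -750/131

-750/131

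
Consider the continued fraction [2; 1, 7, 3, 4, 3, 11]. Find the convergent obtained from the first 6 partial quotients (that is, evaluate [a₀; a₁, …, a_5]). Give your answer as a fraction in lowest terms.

Starting at the tail and folding back:
Start with 3.
4 + 1/(3/1) = 4 + 1/3 = 13/3
3 + 1/(13/3) = 3 + 3/13 = 42/13
7 + 1/(42/13) = 7 + 13/42 = 307/42
1 + 1/(307/42) = 1 + 42/307 = 349/307
2 + 1/(349/307) = 2 + 307/349 = 1005/349

1005/349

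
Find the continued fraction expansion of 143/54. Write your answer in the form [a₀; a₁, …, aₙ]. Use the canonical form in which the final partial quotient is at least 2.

Apply division with remainder until the remainder is 0:
143 = 2·54 + 35, so a_0 = 2
54 = 1·35 + 19, so a_1 = 1
35 = 1·19 + 16, so a_2 = 1
19 = 1·16 + 3, so a_3 = 1
16 = 5·3 + 1, so a_4 = 5
3 = 3·1 + 0, so a_5 = 3

[2; 1, 1, 1, 5, 3]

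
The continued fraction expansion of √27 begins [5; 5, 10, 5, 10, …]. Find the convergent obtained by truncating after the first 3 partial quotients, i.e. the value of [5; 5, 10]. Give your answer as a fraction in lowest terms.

265/51

Use the convergent recurrence hₖ = aₖ·hₖ₋₁ + hₖ₋₂ (and likewise for the denominators kₖ):
a_0 = 5: 5/1
a_1 = 5: 26/5
a_2 = 10: 265/51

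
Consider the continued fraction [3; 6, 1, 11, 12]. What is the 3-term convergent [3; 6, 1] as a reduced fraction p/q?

Start with 1.
6 + 1/(1/1) = 6 + 1/1 = 7/1
3 + 1/(7/1) = 3 + 1/7 = 22/7

22/7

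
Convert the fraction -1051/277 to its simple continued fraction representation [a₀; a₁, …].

Repeatedly divide and take the remainder:
-1051 ÷ 277 → quotient -4, remainder 57
277 ÷ 57 → quotient 4, remainder 49
57 ÷ 49 → quotient 1, remainder 8
49 ÷ 8 → quotient 6, remainder 1
8 ÷ 1 → quotient 8, remainder 0

[-4; 4, 1, 6, 8]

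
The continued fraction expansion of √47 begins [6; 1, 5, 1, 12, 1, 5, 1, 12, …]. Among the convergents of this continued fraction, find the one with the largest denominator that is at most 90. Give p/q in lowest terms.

617/90

List convergents until the denominator exceeds the bound:
a_0 = 6: 6/1  (≤ bound)
a_1 = 1: 7/1  (≤ bound)
a_2 = 5: 41/6  (≤ bound)
a_3 = 1: 48/7  (≤ bound)
a_4 = 12: 617/90  (≤ bound)
a_5 = 1: 665/97  (> 90, stop)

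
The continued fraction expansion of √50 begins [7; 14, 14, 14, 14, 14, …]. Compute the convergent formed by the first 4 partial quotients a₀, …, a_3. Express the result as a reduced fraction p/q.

a_0 = 7: 7/1
a_1 = 14: 99/14
a_2 = 14: 1393/197
a_3 = 14: 19601/2772

19601/2772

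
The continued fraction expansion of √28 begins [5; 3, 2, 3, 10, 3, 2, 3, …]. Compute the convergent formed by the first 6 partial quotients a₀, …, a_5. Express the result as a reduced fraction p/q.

4048/765

Start with 3.
10 + 1/(3/1) = 10 + 1/3 = 31/3
3 + 1/(31/3) = 3 + 3/31 = 96/31
2 + 1/(96/31) = 2 + 31/96 = 223/96
3 + 1/(223/96) = 3 + 96/223 = 765/223
5 + 1/(765/223) = 5 + 223/765 = 4048/765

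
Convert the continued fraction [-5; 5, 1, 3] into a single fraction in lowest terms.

Start with 3.
1 + 1/(3/1) = 1 + 1/3 = 4/3
5 + 1/(4/3) = 5 + 3/4 = 23/4
-5 + 1/(23/4) = -5 + 4/23 = -111/23

-111/23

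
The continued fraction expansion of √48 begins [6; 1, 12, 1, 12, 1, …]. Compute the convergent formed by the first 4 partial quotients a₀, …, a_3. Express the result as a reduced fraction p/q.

97/14

a_0 = 6: 6/1
a_1 = 1: 7/1
a_2 = 12: 90/13
a_3 = 1: 97/14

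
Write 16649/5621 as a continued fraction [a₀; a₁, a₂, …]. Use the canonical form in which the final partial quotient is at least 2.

[2; 1, 25, 3, 1, 3, 14]

Apply division with remainder until the remainder is 0:
⌊16649/5621⌋ = 2, remainder 5407
⌊5621/5407⌋ = 1, remainder 214
⌊5407/214⌋ = 25, remainder 57
⌊214/57⌋ = 3, remainder 43
⌊57/43⌋ = 1, remainder 14
⌊43/14⌋ = 3, remainder 1
⌊14/1⌋ = 14, remainder 0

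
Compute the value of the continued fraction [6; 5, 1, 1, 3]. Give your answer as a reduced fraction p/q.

241/39

a_0 = 6: 6/1
a_1 = 5: 31/5
a_2 = 1: 37/6
a_3 = 1: 68/11
a_4 = 3: 241/39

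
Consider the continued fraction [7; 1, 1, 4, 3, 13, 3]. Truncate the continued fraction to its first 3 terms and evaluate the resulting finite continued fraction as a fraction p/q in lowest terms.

15/2

Work from the innermost term outward:
Start with 1.
1 + 1/(1/1) = 1 + 1/1 = 2/1
7 + 1/(2/1) = 7 + 1/2 = 15/2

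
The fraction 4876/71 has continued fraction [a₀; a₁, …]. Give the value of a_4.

Run the Euclidean algorithm, recording each quotient:
4876 = 68·71 + 48, so a_0 = 68
71 = 1·48 + 23, so a_1 = 1
48 = 2·23 + 2, so a_2 = 2
23 = 11·2 + 1, so a_3 = 11
2 = 2·1 + 0, so a_4 = 2

2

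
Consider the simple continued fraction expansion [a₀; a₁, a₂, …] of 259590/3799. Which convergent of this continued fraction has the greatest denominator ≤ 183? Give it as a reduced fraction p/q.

a_0 = 68: 68/1  (≤ bound)
a_1 = 3: 205/3  (≤ bound)
a_2 = 50: 10318/151  (≤ bound)
a_3 = 3: 31159/456  (> 183, stop)

10318/151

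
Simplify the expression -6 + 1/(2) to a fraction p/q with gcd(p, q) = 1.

Compute successive convergents:
a_0 = -6: -6/1
a_1 = 2: -11/2

-11/2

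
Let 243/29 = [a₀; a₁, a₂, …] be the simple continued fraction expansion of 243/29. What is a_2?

1

Repeatedly divide and take the remainder:
243 ÷ 29 → quotient 8, remainder 11
29 ÷ 11 → quotient 2, remainder 7
11 ÷ 7 → quotient 1, remainder 4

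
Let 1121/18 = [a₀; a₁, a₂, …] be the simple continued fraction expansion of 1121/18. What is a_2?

1

Repeatedly divide and take the remainder:
1121 ÷ 18 → quotient 62, remainder 5
18 ÷ 5 → quotient 3, remainder 3
5 ÷ 3 → quotient 1, remainder 2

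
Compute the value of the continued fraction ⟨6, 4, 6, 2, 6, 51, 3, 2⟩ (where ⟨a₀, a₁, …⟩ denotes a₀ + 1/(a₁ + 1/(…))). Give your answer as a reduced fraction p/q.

Start with 2.
3 + 1/(2/1) = 3 + 1/2 = 7/2
51 + 1/(7/2) = 51 + 2/7 = 359/7
6 + 1/(359/7) = 6 + 7/359 = 2161/359
2 + 1/(2161/359) = 2 + 359/2161 = 4681/2161
6 + 1/(4681/2161) = 6 + 2161/4681 = 30247/4681
4 + 1/(30247/4681) = 4 + 4681/30247 = 125669/30247
6 + 1/(125669/30247) = 6 + 30247/125669 = 784261/125669

784261/125669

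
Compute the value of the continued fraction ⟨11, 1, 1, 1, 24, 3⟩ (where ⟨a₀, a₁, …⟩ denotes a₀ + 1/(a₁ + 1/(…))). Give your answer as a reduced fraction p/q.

a_0 = 11: 11/1
a_1 = 1: 12/1
a_2 = 1: 23/2
a_3 = 1: 35/3
a_4 = 24: 863/74
a_5 = 3: 2624/225

2624/225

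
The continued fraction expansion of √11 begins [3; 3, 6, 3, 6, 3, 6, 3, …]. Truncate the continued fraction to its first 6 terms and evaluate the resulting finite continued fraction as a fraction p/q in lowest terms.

Starting at the tail and folding back:
Start with 3.
6 + 1/(3/1) = 6 + 1/3 = 19/3
3 + 1/(19/3) = 3 + 3/19 = 60/19
6 + 1/(60/19) = 6 + 19/60 = 379/60
3 + 1/(379/60) = 3 + 60/379 = 1197/379
3 + 1/(1197/379) = 3 + 379/1197 = 3970/1197

3970/1197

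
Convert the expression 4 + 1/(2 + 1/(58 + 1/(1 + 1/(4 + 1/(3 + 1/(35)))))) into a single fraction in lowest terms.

301321/67023

Start with 35.
3 + 1/(35/1) = 3 + 1/35 = 106/35
4 + 1/(106/35) = 4 + 35/106 = 459/106
1 + 1/(459/106) = 1 + 106/459 = 565/459
58 + 1/(565/459) = 58 + 459/565 = 33229/565
2 + 1/(33229/565) = 2 + 565/33229 = 67023/33229
4 + 1/(67023/33229) = 4 + 33229/67023 = 301321/67023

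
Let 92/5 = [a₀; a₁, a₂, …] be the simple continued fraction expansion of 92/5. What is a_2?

2

Repeatedly divide and take the remainder:
⌊92/5⌋ = 18, remainder 2
⌊5/2⌋ = 2, remainder 1
⌊2/1⌋ = 2, remainder 0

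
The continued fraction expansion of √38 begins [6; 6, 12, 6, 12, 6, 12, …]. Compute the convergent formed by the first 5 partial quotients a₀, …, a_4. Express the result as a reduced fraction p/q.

a_0 = 6: 6/1
a_1 = 6: 37/6
a_2 = 12: 450/73
a_3 = 6: 2737/444
a_4 = 12: 33294/5401

33294/5401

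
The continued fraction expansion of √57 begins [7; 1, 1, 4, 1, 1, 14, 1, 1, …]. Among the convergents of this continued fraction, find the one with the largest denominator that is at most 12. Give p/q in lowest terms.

83/11

List convergents until the denominator exceeds the bound:
a_0 = 7: 7/1  (≤ bound)
a_1 = 1: 8/1  (≤ bound)
a_2 = 1: 15/2  (≤ bound)
a_3 = 4: 68/9  (≤ bound)
a_4 = 1: 83/11  (≤ bound)
a_5 = 1: 151/20  (> 12, stop)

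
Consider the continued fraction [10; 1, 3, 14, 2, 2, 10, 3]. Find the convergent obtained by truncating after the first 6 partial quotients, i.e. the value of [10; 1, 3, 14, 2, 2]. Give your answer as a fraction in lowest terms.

Work from the innermost term outward:
Start with 2.
2 + 1/(2/1) = 2 + 1/2 = 5/2
14 + 1/(5/2) = 14 + 2/5 = 72/5
3 + 1/(72/5) = 3 + 5/72 = 221/72
1 + 1/(221/72) = 1 + 72/221 = 293/221
10 + 1/(293/221) = 10 + 221/293 = 3151/293

3151/293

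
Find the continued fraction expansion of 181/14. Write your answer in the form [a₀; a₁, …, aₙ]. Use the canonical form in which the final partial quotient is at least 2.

181 ÷ 14 → quotient 12, remainder 13
14 ÷ 13 → quotient 1, remainder 1
13 ÷ 1 → quotient 13, remainder 0

[12; 1, 13]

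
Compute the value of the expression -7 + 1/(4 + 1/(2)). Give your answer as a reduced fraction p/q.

Work from the innermost term outward:
Start with 2.
4 + 1/(2/1) = 4 + 1/2 = 9/2
-7 + 1/(9/2) = -7 + 2/9 = -61/9

-61/9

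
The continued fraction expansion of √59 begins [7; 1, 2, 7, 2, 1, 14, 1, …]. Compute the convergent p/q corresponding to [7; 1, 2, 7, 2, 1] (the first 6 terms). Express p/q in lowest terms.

530/69

a_0 = 7: 7/1
a_1 = 1: 8/1
a_2 = 2: 23/3
a_3 = 7: 169/22
a_4 = 2: 361/47
a_5 = 1: 530/69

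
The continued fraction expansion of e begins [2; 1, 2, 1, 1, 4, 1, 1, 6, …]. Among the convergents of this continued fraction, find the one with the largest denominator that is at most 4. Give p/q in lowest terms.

List convergents until the denominator exceeds the bound:
a_0 = 2: 2/1  (≤ bound)
a_1 = 1: 3/1  (≤ bound)
a_2 = 2: 8/3  (≤ bound)
a_3 = 1: 11/4  (≤ bound)
a_4 = 1: 19/7  (> 4, stop)

11/4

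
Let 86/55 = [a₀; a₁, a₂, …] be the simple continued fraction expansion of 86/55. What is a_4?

⌊86/55⌋ = 1, remainder 31
⌊55/31⌋ = 1, remainder 24
⌊31/24⌋ = 1, remainder 7
⌊24/7⌋ = 3, remainder 3
⌊7/3⌋ = 2, remainder 1

2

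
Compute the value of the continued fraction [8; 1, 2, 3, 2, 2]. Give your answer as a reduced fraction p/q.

Build up convergents one term at a time:
a_0 = 8: 8/1
a_1 = 1: 9/1
a_2 = 2: 26/3
a_3 = 3: 87/10
a_4 = 2: 200/23
a_5 = 2: 487/56

487/56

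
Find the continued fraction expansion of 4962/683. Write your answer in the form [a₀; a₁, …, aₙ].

⌊4962/683⌋ = 7, remainder 181
⌊683/181⌋ = 3, remainder 140
⌊181/140⌋ = 1, remainder 41
⌊140/41⌋ = 3, remainder 17
⌊41/17⌋ = 2, remainder 7
⌊17/7⌋ = 2, remainder 3
⌊7/3⌋ = 2, remainder 1
⌊3/1⌋ = 3, remainder 0

[7; 3, 1, 3, 2, 2, 2, 3]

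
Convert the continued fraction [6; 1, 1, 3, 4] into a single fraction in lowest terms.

197/30

Work from the innermost term outward:
Start with 4.
3 + 1/(4/1) = 3 + 1/4 = 13/4
1 + 1/(13/4) = 1 + 4/13 = 17/13
1 + 1/(17/13) = 1 + 13/17 = 30/17
6 + 1/(30/17) = 6 + 17/30 = 197/30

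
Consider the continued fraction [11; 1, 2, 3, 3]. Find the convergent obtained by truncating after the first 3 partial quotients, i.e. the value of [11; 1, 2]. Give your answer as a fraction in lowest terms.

a_0 = 11: 11/1
a_1 = 1: 12/1
a_2 = 2: 35/3

35/3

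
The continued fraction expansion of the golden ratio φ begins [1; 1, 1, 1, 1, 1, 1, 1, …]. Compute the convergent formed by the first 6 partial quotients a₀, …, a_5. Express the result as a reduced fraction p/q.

Start with 1.
1 + 1/(1/1) = 1 + 1/1 = 2/1
1 + 1/(2/1) = 1 + 1/2 = 3/2
1 + 1/(3/2) = 1 + 2/3 = 5/3
1 + 1/(5/3) = 1 + 3/5 = 8/5
1 + 1/(8/5) = 1 + 5/8 = 13/8

13/8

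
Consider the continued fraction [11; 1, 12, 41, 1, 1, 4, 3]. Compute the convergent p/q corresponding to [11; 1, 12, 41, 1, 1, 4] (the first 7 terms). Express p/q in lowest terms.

58078/4871

a_0 = 11: 11/1
a_1 = 1: 12/1
a_2 = 12: 155/13
a_3 = 41: 6367/534
a_4 = 1: 6522/547
a_5 = 1: 12889/1081
a_6 = 4: 58078/4871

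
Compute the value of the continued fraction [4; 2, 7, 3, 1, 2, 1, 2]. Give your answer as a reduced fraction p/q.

Use the convergent recurrence hₖ = aₖ·hₖ₋₁ + hₖ₋₂ (and likewise for the denominators kₖ):
a_0 = 4: 4/1
a_1 = 2: 9/2
a_2 = 7: 67/15
a_3 = 3: 210/47
a_4 = 1: 277/62
a_5 = 2: 764/171
a_6 = 1: 1041/233
a_7 = 2: 2846/637

2846/637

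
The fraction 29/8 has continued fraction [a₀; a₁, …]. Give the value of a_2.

1

29 = 3·8 + 5, so a_0 = 3
8 = 1·5 + 3, so a_1 = 1
5 = 1·3 + 2, so a_2 = 1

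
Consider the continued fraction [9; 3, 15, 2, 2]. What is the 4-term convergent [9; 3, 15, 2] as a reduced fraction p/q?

886/95

a_0 = 9: 9/1
a_1 = 3: 28/3
a_2 = 15: 429/46
a_3 = 2: 886/95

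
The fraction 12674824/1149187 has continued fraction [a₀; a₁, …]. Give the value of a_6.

9

Run the Euclidean algorithm, recording each quotient:
12674824 ÷ 1149187 → quotient 11, remainder 33767
1149187 ÷ 33767 → quotient 34, remainder 1109
33767 ÷ 1109 → quotient 30, remainder 497
1109 ÷ 497 → quotient 2, remainder 115
497 ÷ 115 → quotient 4, remainder 37
115 ÷ 37 → quotient 3, remainder 4
37 ÷ 4 → quotient 9, remainder 1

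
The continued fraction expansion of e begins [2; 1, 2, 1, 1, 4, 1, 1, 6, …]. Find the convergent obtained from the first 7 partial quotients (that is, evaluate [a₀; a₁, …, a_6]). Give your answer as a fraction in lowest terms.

106/39

Use the convergent recurrence hₖ = aₖ·hₖ₋₁ + hₖ₋₂ (and likewise for the denominators kₖ):
a_0 = 2: 2/1
a_1 = 1: 3/1
a_2 = 2: 8/3
a_3 = 1: 11/4
a_4 = 1: 19/7
a_5 = 4: 87/32
a_6 = 1: 106/39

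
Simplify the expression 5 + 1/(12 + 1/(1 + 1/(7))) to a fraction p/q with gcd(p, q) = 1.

523/103

Start with 7.
1 + 1/(7/1) = 1 + 1/7 = 8/7
12 + 1/(8/7) = 12 + 7/8 = 103/8
5 + 1/(103/8) = 5 + 8/103 = 523/103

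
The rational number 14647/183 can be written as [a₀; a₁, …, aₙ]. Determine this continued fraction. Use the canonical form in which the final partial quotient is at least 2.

Apply division with remainder until the remainder is 0:
14647 ÷ 183 → quotient 80, remainder 7
183 ÷ 7 → quotient 26, remainder 1
7 ÷ 1 → quotient 7, remainder 0

[80; 26, 7]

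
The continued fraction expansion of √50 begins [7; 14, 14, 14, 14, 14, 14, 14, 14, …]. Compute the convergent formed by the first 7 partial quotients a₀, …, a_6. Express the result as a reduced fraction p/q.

Start with 14.
14 + 1/(14/1) = 14 + 1/14 = 197/14
14 + 1/(197/14) = 14 + 14/197 = 2772/197
14 + 1/(2772/197) = 14 + 197/2772 = 39005/2772
14 + 1/(39005/2772) = 14 + 2772/39005 = 548842/39005
14 + 1/(548842/39005) = 14 + 39005/548842 = 7722793/548842
7 + 1/(7722793/548842) = 7 + 548842/7722793 = 54608393/7722793

54608393/7722793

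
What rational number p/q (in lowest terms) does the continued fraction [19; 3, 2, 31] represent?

4243/220

Build up convergents one term at a time:
a_0 = 19: 19/1
a_1 = 3: 58/3
a_2 = 2: 135/7
a_3 = 31: 4243/220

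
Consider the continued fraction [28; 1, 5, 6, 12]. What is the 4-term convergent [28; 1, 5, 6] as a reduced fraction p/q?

Use the convergent recurrence hₖ = aₖ·hₖ₋₁ + hₖ₋₂ (and likewise for the denominators kₖ):
a_0 = 28: 28/1
a_1 = 1: 29/1
a_2 = 5: 173/6
a_3 = 6: 1067/37

1067/37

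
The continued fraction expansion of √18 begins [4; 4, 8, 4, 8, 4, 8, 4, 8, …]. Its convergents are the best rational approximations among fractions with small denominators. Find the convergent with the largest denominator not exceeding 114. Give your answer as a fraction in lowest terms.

140/33

List convergents until the denominator exceeds the bound:
a_0 = 4: 4/1  (≤ bound)
a_1 = 4: 17/4  (≤ bound)
a_2 = 8: 140/33  (≤ bound)
a_3 = 4: 577/136  (> 114, stop)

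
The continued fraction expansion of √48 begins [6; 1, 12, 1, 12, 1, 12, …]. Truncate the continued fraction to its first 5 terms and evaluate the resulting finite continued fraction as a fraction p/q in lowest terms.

Build up convergents one term at a time:
a_0 = 6: 6/1
a_1 = 1: 7/1
a_2 = 12: 90/13
a_3 = 1: 97/14
a_4 = 12: 1254/181

1254/181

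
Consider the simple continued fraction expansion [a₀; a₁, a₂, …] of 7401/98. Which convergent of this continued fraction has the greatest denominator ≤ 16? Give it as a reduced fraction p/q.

List convergents until the denominator exceeds the bound:
a_0 = 75: 75/1  (≤ bound)
a_1 = 1: 76/1  (≤ bound)
a_2 = 1: 151/2  (≤ bound)
a_3 = 11: 1737/23  (> 16, stop)

151/2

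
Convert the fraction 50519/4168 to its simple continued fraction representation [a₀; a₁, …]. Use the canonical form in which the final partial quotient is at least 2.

50519 ÷ 4168 → quotient 12, remainder 503
4168 ÷ 503 → quotient 8, remainder 144
503 ÷ 144 → quotient 3, remainder 71
144 ÷ 71 → quotient 2, remainder 2
71 ÷ 2 → quotient 35, remainder 1
2 ÷ 1 → quotient 2, remainder 0

[12; 8, 3, 2, 35, 2]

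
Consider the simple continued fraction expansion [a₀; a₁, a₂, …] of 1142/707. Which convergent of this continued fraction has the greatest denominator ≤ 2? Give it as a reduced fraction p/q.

List convergents until the denominator exceeds the bound:
a_0 = 1: 1/1  (≤ bound)
a_1 = 1: 2/1  (≤ bound)
a_2 = 1: 3/2  (≤ bound)
a_3 = 1: 5/3  (> 2, stop)

3/2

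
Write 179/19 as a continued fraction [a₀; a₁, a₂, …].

179 = 9·19 + 8, so a_0 = 9
19 = 2·8 + 3, so a_1 = 2
8 = 2·3 + 2, so a_2 = 2
3 = 1·2 + 1, so a_3 = 1
2 = 2·1 + 0, so a_4 = 2

[9; 2, 2, 1, 2]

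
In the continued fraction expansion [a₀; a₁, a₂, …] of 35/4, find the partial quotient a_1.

Apply division with remainder until the remainder is 0:
35 = 8·4 + 3, so a_0 = 8
4 = 1·3 + 1, so a_1 = 1

1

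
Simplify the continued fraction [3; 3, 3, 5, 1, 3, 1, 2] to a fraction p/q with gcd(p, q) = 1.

2813/852

Build up convergents one term at a time:
a_0 = 3: 3/1
a_1 = 3: 10/3
a_2 = 3: 33/10
a_3 = 5: 175/53
a_4 = 1: 208/63
a_5 = 3: 799/242
a_6 = 1: 1007/305
a_7 = 2: 2813/852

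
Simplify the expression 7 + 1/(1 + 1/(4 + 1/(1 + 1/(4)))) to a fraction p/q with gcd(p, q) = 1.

Collapse the nested fraction from the inside out:
Start with 4.
1 + 1/(4/1) = 1 + 1/4 = 5/4
4 + 1/(5/4) = 4 + 4/5 = 24/5
1 + 1/(24/5) = 1 + 5/24 = 29/24
7 + 1/(29/24) = 7 + 24/29 = 227/29

227/29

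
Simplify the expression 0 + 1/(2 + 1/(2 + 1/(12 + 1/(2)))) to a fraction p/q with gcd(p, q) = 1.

52/129

a_0 = 0: 0/1
a_1 = 2: 1/2
a_2 = 2: 2/5
a_3 = 12: 25/62
a_4 = 2: 52/129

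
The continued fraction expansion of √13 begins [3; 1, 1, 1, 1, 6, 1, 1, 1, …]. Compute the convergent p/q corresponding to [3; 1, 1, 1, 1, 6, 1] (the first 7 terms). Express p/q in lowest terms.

Work from the innermost term outward:
Start with 1.
6 + 1/(1/1) = 6 + 1/1 = 7/1
1 + 1/(7/1) = 1 + 1/7 = 8/7
1 + 1/(8/7) = 1 + 7/8 = 15/8
1 + 1/(15/8) = 1 + 8/15 = 23/15
1 + 1/(23/15) = 1 + 15/23 = 38/23
3 + 1/(38/23) = 3 + 23/38 = 137/38

137/38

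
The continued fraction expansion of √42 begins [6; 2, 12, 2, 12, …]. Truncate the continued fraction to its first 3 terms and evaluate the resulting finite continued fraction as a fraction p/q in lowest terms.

162/25

Start with 12.
2 + 1/(12/1) = 2 + 1/12 = 25/12
6 + 1/(25/12) = 6 + 12/25 = 162/25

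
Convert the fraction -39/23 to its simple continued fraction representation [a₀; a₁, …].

-39 ÷ 23 → quotient -2, remainder 7
23 ÷ 7 → quotient 3, remainder 2
7 ÷ 2 → quotient 3, remainder 1
2 ÷ 1 → quotient 2, remainder 0

[-2; 3, 3, 2]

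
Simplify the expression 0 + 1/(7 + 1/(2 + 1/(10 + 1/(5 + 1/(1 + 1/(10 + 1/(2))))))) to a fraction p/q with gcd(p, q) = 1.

Compute successive convergents:
a_0 = 0: 0/1
a_1 = 7: 1/7
a_2 = 2: 2/15
a_3 = 10: 21/157
a_4 = 5: 107/800
a_5 = 1: 128/957
a_6 = 10: 1387/10370
a_7 = 2: 2902/21697

2902/21697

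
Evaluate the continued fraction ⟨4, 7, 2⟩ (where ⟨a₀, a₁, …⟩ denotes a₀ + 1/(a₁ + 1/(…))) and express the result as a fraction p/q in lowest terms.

62/15

Collapse the nested fraction from the inside out:
Start with 2.
7 + 1/(2/1) = 7 + 1/2 = 15/2
4 + 1/(15/2) = 4 + 2/15 = 62/15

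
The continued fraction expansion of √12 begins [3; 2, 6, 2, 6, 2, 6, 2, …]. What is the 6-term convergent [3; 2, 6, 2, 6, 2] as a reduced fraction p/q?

a_0 = 3: 3/1
a_1 = 2: 7/2
a_2 = 6: 45/13
a_3 = 2: 97/28
a_4 = 6: 627/181
a_5 = 2: 1351/390

1351/390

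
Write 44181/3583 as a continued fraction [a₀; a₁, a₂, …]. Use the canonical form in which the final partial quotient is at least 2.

44181 = 12·3583 + 1185, so a_0 = 12
3583 = 3·1185 + 28, so a_1 = 3
1185 = 42·28 + 9, so a_2 = 42
28 = 3·9 + 1, so a_3 = 3
9 = 9·1 + 0, so a_4 = 9

[12; 3, 42, 3, 9]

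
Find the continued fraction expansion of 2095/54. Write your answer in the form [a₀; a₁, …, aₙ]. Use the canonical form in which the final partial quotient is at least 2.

[38; 1, 3, 1, 10]

Run the Euclidean algorithm, recording each quotient:
2095 ÷ 54 → quotient 38, remainder 43
54 ÷ 43 → quotient 1, remainder 11
43 ÷ 11 → quotient 3, remainder 10
11 ÷ 10 → quotient 1, remainder 1
10 ÷ 1 → quotient 10, remainder 0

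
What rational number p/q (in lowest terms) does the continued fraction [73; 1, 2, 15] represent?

a_0 = 73: 73/1
a_1 = 1: 74/1
a_2 = 2: 221/3
a_3 = 15: 3389/46

3389/46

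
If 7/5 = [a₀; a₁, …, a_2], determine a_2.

2

7 ÷ 5 → quotient 1, remainder 2
5 ÷ 2 → quotient 2, remainder 1
2 ÷ 1 → quotient 2, remainder 0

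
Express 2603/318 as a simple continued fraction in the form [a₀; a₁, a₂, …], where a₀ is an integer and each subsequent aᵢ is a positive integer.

[8; 5, 2, 1, 1, 3, 3]

⌊2603/318⌋ = 8, remainder 59
⌊318/59⌋ = 5, remainder 23
⌊59/23⌋ = 2, remainder 13
⌊23/13⌋ = 1, remainder 10
⌊13/10⌋ = 1, remainder 3
⌊10/3⌋ = 3, remainder 1
⌊3/1⌋ = 3, remainder 0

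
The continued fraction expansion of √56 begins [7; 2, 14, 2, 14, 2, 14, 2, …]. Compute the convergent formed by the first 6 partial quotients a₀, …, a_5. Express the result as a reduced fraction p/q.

Starting at the tail and folding back:
Start with 2.
14 + 1/(2/1) = 14 + 1/2 = 29/2
2 + 1/(29/2) = 2 + 2/29 = 60/29
14 + 1/(60/29) = 14 + 29/60 = 869/60
2 + 1/(869/60) = 2 + 60/869 = 1798/869
7 + 1/(1798/869) = 7 + 869/1798 = 13455/1798

13455/1798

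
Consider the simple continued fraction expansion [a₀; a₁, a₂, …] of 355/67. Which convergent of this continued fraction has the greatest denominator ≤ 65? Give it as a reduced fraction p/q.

a_0 = 5: 5/1  (≤ bound)
a_1 = 3: 16/3  (≤ bound)
a_2 = 2: 37/7  (≤ bound)
a_3 = 1: 53/10  (≤ bound)
a_4 = 6: 355/67  (> 65, stop)

53/10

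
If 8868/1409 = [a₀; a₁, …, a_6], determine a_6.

8868 ÷ 1409 → quotient 6, remainder 414
1409 ÷ 414 → quotient 3, remainder 167
414 ÷ 167 → quotient 2, remainder 80
167 ÷ 80 → quotient 2, remainder 7
80 ÷ 7 → quotient 11, remainder 3
7 ÷ 3 → quotient 2, remainder 1
3 ÷ 1 → quotient 3, remainder 0

3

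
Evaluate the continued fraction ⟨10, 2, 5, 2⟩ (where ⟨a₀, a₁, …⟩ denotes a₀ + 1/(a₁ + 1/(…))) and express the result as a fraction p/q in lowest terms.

251/24

Start with 2.
5 + 1/(2/1) = 5 + 1/2 = 11/2
2 + 1/(11/2) = 2 + 2/11 = 24/11
10 + 1/(24/11) = 10 + 11/24 = 251/24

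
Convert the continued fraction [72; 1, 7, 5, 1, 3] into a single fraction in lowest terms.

Start with 3.
1 + 1/(3/1) = 1 + 1/3 = 4/3
5 + 1/(4/3) = 5 + 3/4 = 23/4
7 + 1/(23/4) = 7 + 4/23 = 165/23
1 + 1/(165/23) = 1 + 23/165 = 188/165
72 + 1/(188/165) = 72 + 165/188 = 13701/188

13701/188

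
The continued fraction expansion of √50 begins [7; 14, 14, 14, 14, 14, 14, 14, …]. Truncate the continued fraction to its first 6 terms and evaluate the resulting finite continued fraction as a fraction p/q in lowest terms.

Work from the innermost term outward:
Start with 14.
14 + 1/(14/1) = 14 + 1/14 = 197/14
14 + 1/(197/14) = 14 + 14/197 = 2772/197
14 + 1/(2772/197) = 14 + 197/2772 = 39005/2772
14 + 1/(39005/2772) = 14 + 2772/39005 = 548842/39005
7 + 1/(548842/39005) = 7 + 39005/548842 = 3880899/548842

3880899/548842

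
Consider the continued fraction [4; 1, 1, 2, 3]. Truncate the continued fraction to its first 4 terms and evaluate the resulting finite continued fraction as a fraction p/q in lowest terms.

a_0 = 4: 4/1
a_1 = 1: 5/1
a_2 = 1: 9/2
a_3 = 2: 23/5

23/5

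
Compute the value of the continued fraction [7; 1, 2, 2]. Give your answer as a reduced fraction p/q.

54/7

Use the convergent recurrence hₖ = aₖ·hₖ₋₁ + hₖ₋₂ (and likewise for the denominators kₖ):
a_0 = 7: 7/1
a_1 = 1: 8/1
a_2 = 2: 23/3
a_3 = 2: 54/7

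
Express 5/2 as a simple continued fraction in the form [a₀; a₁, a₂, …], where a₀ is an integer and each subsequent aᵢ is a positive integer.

Run the Euclidean algorithm, recording each quotient:
⌊5/2⌋ = 2, remainder 1
⌊2/1⌋ = 2, remainder 0

[2; 2]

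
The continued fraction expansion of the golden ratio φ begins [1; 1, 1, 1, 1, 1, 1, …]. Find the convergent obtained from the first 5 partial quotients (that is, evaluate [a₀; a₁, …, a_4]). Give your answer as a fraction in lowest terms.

8/5

Starting at the tail and folding back:
Start with 1.
1 + 1/(1/1) = 1 + 1/1 = 2/1
1 + 1/(2/1) = 1 + 1/2 = 3/2
1 + 1/(3/2) = 1 + 2/3 = 5/3
1 + 1/(5/3) = 1 + 3/5 = 8/5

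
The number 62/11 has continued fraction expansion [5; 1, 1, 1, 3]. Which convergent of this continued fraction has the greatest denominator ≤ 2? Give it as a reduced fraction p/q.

11/2

List convergents until the denominator exceeds the bound:
a_0 = 5: 5/1  (≤ bound)
a_1 = 1: 6/1  (≤ bound)
a_2 = 1: 11/2  (≤ bound)
a_3 = 1: 17/3  (> 2, stop)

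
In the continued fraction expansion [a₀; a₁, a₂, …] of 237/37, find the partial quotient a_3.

7

Apply division with remainder until the remainder is 0:
⌊237/37⌋ = 6, remainder 15
⌊37/15⌋ = 2, remainder 7
⌊15/7⌋ = 2, remainder 1
⌊7/1⌋ = 7, remainder 0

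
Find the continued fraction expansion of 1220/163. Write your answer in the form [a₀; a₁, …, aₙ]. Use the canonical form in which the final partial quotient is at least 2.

[7; 2, 15, 1, 4]

1220 = 7·163 + 79, so a_0 = 7
163 = 2·79 + 5, so a_1 = 2
79 = 15·5 + 4, so a_2 = 15
5 = 1·4 + 1, so a_3 = 1
4 = 4·1 + 0, so a_4 = 4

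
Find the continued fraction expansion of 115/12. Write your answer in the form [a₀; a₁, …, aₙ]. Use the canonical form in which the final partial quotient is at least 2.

Run the Euclidean algorithm, recording each quotient:
⌊115/12⌋ = 9, remainder 7
⌊12/7⌋ = 1, remainder 5
⌊7/5⌋ = 1, remainder 2
⌊5/2⌋ = 2, remainder 1
⌊2/1⌋ = 2, remainder 0

[9; 1, 1, 2, 2]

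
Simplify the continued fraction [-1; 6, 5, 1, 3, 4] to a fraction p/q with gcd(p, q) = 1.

Start with 4.
3 + 1/(4/1) = 3 + 1/4 = 13/4
1 + 1/(13/4) = 1 + 4/13 = 17/13
5 + 1/(17/13) = 5 + 13/17 = 98/17
6 + 1/(98/17) = 6 + 17/98 = 605/98
-1 + 1/(605/98) = -1 + 98/605 = -507/605

-507/605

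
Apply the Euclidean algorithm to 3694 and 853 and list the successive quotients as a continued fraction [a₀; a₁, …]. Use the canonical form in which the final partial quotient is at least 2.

Apply division with remainder until the remainder is 0:
3694 = 4·853 + 282, so a_0 = 4
853 = 3·282 + 7, so a_1 = 3
282 = 40·7 + 2, so a_2 = 40
7 = 3·2 + 1, so a_3 = 3
2 = 2·1 + 0, so a_4 = 2

[4; 3, 40, 3, 2]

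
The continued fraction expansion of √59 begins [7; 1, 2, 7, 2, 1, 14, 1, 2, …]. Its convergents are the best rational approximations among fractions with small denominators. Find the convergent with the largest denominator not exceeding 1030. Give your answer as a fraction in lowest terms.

7781/1013

a_0 = 7: 7/1  (≤ bound)
a_1 = 1: 8/1  (≤ bound)
a_2 = 2: 23/3  (≤ bound)
a_3 = 7: 169/22  (≤ bound)
a_4 = 2: 361/47  (≤ bound)
a_5 = 1: 530/69  (≤ bound)
a_6 = 14: 7781/1013  (≤ bound)
a_7 = 1: 8311/1082  (> 1030, stop)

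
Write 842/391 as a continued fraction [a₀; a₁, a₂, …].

842 = 2·391 + 60, so a_0 = 2
391 = 6·60 + 31, so a_1 = 6
60 = 1·31 + 29, so a_2 = 1
31 = 1·29 + 2, so a_3 = 1
29 = 14·2 + 1, so a_4 = 14
2 = 2·1 + 0, so a_5 = 2

[2; 6, 1, 1, 14, 2]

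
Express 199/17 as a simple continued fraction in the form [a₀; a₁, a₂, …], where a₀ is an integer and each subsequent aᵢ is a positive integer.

[11; 1, 2, 2, 2]

Apply division with remainder until the remainder is 0:
199 ÷ 17 → quotient 11, remainder 12
17 ÷ 12 → quotient 1, remainder 5
12 ÷ 5 → quotient 2, remainder 2
5 ÷ 2 → quotient 2, remainder 1
2 ÷ 1 → quotient 2, remainder 0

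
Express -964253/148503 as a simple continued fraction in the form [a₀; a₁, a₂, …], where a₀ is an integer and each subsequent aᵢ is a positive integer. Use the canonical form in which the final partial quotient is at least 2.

[-7; 1, 1, 36, 43, 3, 1, 11]

⌊-964253/148503⌋ = -7, remainder 75268
⌊148503/75268⌋ = 1, remainder 73235
⌊75268/73235⌋ = 1, remainder 2033
⌊73235/2033⌋ = 36, remainder 47
⌊2033/47⌋ = 43, remainder 12
⌊47/12⌋ = 3, remainder 11
⌊12/11⌋ = 1, remainder 1
⌊11/1⌋ = 11, remainder 0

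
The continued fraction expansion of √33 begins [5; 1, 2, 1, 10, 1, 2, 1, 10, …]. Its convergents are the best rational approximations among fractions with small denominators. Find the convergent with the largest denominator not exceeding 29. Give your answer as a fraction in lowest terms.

List convergents until the denominator exceeds the bound:
a_0 = 5: 5/1  (≤ bound)
a_1 = 1: 6/1  (≤ bound)
a_2 = 2: 17/3  (≤ bound)
a_3 = 1: 23/4  (≤ bound)
a_4 = 10: 247/43  (> 29, stop)

23/4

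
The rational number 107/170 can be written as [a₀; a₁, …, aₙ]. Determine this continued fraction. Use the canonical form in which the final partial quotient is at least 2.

107 ÷ 170 → quotient 0, remainder 107
170 ÷ 107 → quotient 1, remainder 63
107 ÷ 63 → quotient 1, remainder 44
63 ÷ 44 → quotient 1, remainder 19
44 ÷ 19 → quotient 2, remainder 6
19 ÷ 6 → quotient 3, remainder 1
6 ÷ 1 → quotient 6, remainder 0

[0; 1, 1, 1, 2, 3, 6]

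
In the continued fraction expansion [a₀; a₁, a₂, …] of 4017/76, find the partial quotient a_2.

Run the Euclidean algorithm, recording each quotient:
4017 = 52·76 + 65, so a_0 = 52
76 = 1·65 + 11, so a_1 = 1
65 = 5·11 + 10, so a_2 = 5

5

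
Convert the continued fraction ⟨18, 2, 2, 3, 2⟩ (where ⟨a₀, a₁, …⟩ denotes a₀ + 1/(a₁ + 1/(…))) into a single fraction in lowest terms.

718/39

Start with 2.
3 + 1/(2/1) = 3 + 1/2 = 7/2
2 + 1/(7/2) = 2 + 2/7 = 16/7
2 + 1/(16/7) = 2 + 7/16 = 39/16
18 + 1/(39/16) = 18 + 16/39 = 718/39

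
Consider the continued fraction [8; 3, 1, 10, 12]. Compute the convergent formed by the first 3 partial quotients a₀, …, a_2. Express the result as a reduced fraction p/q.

33/4

Starting at the tail and folding back:
Start with 1.
3 + 1/(1/1) = 3 + 1/1 = 4/1
8 + 1/(4/1) = 8 + 1/4 = 33/4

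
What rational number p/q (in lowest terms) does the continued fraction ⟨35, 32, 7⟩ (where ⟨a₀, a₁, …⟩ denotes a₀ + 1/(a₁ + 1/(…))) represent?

Work from the innermost term outward:
Start with 7.
32 + 1/(7/1) = 32 + 1/7 = 225/7
35 + 1/(225/7) = 35 + 7/225 = 7882/225

7882/225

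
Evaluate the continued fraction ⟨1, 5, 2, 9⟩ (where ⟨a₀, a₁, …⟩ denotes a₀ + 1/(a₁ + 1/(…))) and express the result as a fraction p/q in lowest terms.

a_0 = 1: 1/1
a_1 = 5: 6/5
a_2 = 2: 13/11
a_3 = 9: 123/104

123/104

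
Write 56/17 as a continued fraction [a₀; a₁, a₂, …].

Repeatedly divide and take the remainder:
56 = 3·17 + 5, so a_0 = 3
17 = 3·5 + 2, so a_1 = 3
5 = 2·2 + 1, so a_2 = 2
2 = 2·1 + 0, so a_3 = 2

[3; 3, 2, 2]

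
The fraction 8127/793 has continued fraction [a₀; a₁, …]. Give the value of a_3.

2

⌊8127/793⌋ = 10, remainder 197
⌊793/197⌋ = 4, remainder 5
⌊197/5⌋ = 39, remainder 2
⌊5/2⌋ = 2, remainder 1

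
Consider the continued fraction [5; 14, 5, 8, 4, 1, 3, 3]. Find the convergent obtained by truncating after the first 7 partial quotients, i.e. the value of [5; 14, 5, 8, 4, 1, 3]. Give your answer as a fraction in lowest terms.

57509/11342

Starting at the tail and folding back:
Start with 3.
1 + 1/(3/1) = 1 + 1/3 = 4/3
4 + 1/(4/3) = 4 + 3/4 = 19/4
8 + 1/(19/4) = 8 + 4/19 = 156/19
5 + 1/(156/19) = 5 + 19/156 = 799/156
14 + 1/(799/156) = 14 + 156/799 = 11342/799
5 + 1/(11342/799) = 5 + 799/11342 = 57509/11342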